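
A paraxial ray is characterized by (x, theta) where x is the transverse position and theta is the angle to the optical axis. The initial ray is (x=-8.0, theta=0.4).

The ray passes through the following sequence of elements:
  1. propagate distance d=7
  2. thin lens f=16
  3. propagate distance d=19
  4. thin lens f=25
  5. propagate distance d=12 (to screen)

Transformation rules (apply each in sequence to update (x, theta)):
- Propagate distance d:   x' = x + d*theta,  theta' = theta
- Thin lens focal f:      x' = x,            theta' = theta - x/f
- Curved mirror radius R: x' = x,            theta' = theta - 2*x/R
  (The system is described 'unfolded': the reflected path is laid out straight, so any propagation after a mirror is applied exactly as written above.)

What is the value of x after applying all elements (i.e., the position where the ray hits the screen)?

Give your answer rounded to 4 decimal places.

Initial: x=-8.0000 theta=0.4000
After 1 (propagate distance d=7): x=-5.2000 theta=0.4000
After 2 (thin lens f=16): x=-5.2000 theta=0.7250
After 3 (propagate distance d=19): x=8.5750 theta=0.7250
After 4 (thin lens f=25): x=8.5750 theta=0.3820
After 5 (propagate distance d=12 (to screen)): x=13.1590 theta=0.3820
Rounded to 4 decimal places: x = 13.1590

Answer: 13.1590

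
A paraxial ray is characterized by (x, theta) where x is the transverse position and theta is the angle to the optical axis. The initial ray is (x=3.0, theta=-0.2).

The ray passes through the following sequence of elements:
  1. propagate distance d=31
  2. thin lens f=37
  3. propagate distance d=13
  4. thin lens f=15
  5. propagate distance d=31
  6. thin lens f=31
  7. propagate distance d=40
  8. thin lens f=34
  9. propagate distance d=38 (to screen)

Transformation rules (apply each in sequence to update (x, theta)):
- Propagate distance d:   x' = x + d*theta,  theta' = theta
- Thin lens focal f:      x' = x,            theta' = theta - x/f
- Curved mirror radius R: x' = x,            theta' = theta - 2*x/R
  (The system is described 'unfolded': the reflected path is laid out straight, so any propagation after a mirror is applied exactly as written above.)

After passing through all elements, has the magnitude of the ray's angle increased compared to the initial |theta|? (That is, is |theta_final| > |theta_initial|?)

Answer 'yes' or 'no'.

Answer: no

Derivation:
Initial: x=3.0000 theta=-0.2000
After 1 (propagate distance d=31): x=-3.2000 theta=-0.2000
After 2 (thin lens f=37): x=-3.2000 theta=-21/185 (≈-0.1135)
After 3 (propagate distance d=13): x=-173/37 (≈-4.6757) theta=-21/185 (≈-0.1135)
After 4 (thin lens f=15): x=-173/37 (≈-4.6757) theta=22/111 (≈0.1982)
After 5 (propagate distance d=31): x=163/111 (≈1.4685) theta=22/111 (≈0.1982)
After 6 (thin lens f=31): x=163/111 (≈1.4685) theta=173/1147 (≈0.1508)
After 7 (propagate distance d=40): x=25813/3441 (≈7.5016) theta=173/1147 (≈0.1508)
After 8 (thin lens f=34): x=25813/3441 (≈7.5016) theta=-8167/116994 (≈-0.0698)
After 9 (propagate distance d=38 (to screen)): x=283648/58497 (≈4.8489) theta=-8167/116994 (≈-0.0698)
|theta_initial|=0.2000 |theta_final|=8167/116994 (≈0.0698) -> not increased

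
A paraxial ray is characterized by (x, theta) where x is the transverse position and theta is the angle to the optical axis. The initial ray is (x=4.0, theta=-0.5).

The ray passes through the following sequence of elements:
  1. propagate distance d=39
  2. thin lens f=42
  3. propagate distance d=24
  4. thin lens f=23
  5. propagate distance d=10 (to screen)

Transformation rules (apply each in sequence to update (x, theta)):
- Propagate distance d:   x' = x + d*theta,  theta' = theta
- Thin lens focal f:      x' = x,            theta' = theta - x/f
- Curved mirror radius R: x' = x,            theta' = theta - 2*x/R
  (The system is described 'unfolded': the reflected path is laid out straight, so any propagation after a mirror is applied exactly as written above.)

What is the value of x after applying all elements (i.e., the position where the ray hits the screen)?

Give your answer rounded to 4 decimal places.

Initial: x=4.0000 theta=-0.5000
After 1 (propagate distance d=39): x=-15.5000 theta=-0.5000
After 2 (thin lens f=42): x=-15.5000 theta=-11/84 (≈-0.1310)
After 3 (propagate distance d=24): x=-261/14 (≈-18.6429) theta=-11/84 (≈-0.1310)
After 4 (thin lens f=23): x=-261/14 (≈-18.6429) theta=1313/1932 (≈0.6796)
After 5 (propagate distance d=10 (to screen)): x=-5722/483 (≈-11.8468) theta=1313/1932 (≈0.6796)
Rounded to 4 decimal places: x = -11.8468

Answer: -11.8468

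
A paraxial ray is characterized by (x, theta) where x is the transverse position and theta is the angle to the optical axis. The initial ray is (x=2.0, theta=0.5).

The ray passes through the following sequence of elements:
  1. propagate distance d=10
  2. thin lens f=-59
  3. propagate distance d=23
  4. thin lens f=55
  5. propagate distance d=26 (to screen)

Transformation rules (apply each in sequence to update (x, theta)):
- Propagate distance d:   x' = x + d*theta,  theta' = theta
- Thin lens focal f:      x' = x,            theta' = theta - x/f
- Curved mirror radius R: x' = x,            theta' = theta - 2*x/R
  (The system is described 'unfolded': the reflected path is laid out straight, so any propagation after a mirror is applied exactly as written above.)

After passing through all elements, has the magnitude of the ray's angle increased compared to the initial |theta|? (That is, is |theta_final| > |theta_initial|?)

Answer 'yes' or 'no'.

Answer: no

Derivation:
Initial: x=2.0000 theta=0.5000
After 1 (propagate distance d=10): x=7.0000 theta=0.5000
After 2 (thin lens f=-59): x=7.0000 theta=73/118 (≈0.6186)
After 3 (propagate distance d=23): x=2505/118 (≈21.2288) theta=73/118 (≈0.6186)
After 4 (thin lens f=55): x=2505/118 (≈21.2288) theta=151/649 (≈0.2327)
After 5 (propagate distance d=26 (to screen)): x=35407/1298 (≈27.2781) theta=151/649 (≈0.2327)
|theta_initial|=0.5000 |theta_final|=151/649 (≈0.2327) -> not increased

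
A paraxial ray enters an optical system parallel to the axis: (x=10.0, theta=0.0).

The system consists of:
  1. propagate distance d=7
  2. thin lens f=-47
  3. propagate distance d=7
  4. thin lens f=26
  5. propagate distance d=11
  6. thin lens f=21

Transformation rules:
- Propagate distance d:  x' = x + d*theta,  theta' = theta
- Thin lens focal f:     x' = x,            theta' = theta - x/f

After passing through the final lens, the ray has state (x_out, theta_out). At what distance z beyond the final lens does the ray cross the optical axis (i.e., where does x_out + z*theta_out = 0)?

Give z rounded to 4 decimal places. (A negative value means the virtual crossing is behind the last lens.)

Answer: 13.6675

Derivation:
Initial: x=10.0000 theta=0.0000
After 1 (propagate distance d=7): x=10.0000 theta=0.0000
After 2 (thin lens f=-47): x=10.0000 theta=10/47 (≈0.2128)
After 3 (propagate distance d=7): x=540/47 (≈11.4894) theta=10/47 (≈0.2128)
After 4 (thin lens f=26): x=540/47 (≈11.4894) theta=-140/611 (≈-0.2291)
After 5 (propagate distance d=11): x=5480/611 (≈8.9689) theta=-140/611 (≈-0.2291)
After 6 (thin lens f=21): x=5480/611 (≈8.9689) theta=-8420/12831 (≈-0.6562)
z_focus = -x_out/theta_out = -(5480/611)/(-8420/12831) = 5754/421 ≈ 13.6675
Rounded to 4 decimal places: z = 13.6675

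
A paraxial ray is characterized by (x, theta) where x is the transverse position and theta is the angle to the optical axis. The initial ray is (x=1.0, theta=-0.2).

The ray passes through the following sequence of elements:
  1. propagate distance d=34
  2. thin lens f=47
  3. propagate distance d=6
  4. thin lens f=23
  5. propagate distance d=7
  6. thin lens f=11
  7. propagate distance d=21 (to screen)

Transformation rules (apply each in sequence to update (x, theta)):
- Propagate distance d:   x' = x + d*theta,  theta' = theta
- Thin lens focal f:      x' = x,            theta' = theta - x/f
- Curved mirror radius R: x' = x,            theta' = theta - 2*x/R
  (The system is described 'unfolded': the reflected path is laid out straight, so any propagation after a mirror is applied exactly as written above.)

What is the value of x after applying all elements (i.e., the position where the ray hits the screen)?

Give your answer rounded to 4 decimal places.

Initial: x=1.0000 theta=-0.2000
After 1 (propagate distance d=34): x=-5.8000 theta=-0.2000
After 2 (thin lens f=47): x=-5.8000 theta=-18/235 (≈-0.0766)
After 3 (propagate distance d=6): x=-1471/235 (≈-6.2596) theta=-18/235 (≈-0.0766)
After 4 (thin lens f=23): x=-1471/235 (≈-6.2596) theta=1057/5405 (≈0.1956)
After 5 (propagate distance d=7): x=-26434/5405 (≈-4.8907) theta=1057/5405 (≈0.1956)
After 6 (thin lens f=11): x=-26434/5405 (≈-4.8907) theta=38061/59455 (≈0.6402)
After 7 (propagate distance d=21 (to screen)): x=22109/2585 (≈8.5528) theta=38061/59455 (≈0.6402)
Rounded to 4 decimal places: x = 8.5528

Answer: 8.5528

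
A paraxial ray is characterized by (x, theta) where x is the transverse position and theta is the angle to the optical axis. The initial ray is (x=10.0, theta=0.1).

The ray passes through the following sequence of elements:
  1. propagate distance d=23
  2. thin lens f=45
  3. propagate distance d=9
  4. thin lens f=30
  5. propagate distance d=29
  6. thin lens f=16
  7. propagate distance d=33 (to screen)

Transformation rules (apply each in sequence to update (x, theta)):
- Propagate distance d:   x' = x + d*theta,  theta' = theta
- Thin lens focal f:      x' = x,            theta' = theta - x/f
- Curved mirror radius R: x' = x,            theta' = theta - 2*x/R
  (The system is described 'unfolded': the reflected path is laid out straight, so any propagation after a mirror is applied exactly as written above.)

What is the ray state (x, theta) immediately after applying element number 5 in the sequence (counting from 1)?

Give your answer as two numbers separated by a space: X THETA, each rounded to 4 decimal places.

Initial: x=10.0000 theta=0.1000
After 1 (propagate distance d=23): x=12.3000 theta=0.1000
After 2 (thin lens f=45): x=12.3000 theta=-13/75 (≈-0.1733)
After 3 (propagate distance d=9): x=10.7400 theta=-13/75 (≈-0.1733)
After 4 (thin lens f=30): x=10.7400 theta=-797/1500 (≈-0.5313)
After 5 (propagate distance d=29): x=-7003/1500 (≈-4.6687) theta=-797/1500 (≈-0.5313)
Rounded to 4 decimal places: x = -4.6687, theta = -0.5313

Answer: -4.6687 -0.5313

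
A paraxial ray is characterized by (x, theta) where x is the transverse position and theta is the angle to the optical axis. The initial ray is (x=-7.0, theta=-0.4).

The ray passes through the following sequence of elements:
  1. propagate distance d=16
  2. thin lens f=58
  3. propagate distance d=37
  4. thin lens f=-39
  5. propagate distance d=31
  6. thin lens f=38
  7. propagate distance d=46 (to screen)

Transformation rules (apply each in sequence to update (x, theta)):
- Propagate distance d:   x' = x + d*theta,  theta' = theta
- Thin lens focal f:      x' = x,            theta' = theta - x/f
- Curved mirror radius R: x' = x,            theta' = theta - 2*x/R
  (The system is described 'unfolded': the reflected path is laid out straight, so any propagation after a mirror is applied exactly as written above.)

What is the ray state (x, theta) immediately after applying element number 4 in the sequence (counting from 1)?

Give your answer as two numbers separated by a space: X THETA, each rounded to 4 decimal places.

Initial: x=-7.0000 theta=-0.4000
After 1 (propagate distance d=16): x=-13.4000 theta=-0.4000
After 2 (thin lens f=58): x=-13.4000 theta=-49/290 (≈-0.1690)
After 3 (propagate distance d=37): x=-5699/290 (≈-19.6517) theta=-49/290 (≈-0.1690)
After 4 (thin lens f=-39): x=-5699/290 (≈-19.6517) theta=-761/1131 (≈-0.6729)
Rounded to 4 decimal places: x = -19.6517, theta = -0.6729

Answer: -19.6517 -0.6729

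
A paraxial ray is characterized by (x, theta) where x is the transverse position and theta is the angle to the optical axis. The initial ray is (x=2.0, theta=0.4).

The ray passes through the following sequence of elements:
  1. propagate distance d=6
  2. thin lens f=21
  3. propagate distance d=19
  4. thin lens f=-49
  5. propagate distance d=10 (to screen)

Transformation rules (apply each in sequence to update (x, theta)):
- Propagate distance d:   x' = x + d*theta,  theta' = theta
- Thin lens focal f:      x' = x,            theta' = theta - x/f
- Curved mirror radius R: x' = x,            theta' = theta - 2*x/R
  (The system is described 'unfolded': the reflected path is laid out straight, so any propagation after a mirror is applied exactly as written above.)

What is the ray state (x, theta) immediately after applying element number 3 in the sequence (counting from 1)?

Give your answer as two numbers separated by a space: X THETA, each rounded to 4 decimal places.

Answer: 8.0190 0.1905

Derivation:
Initial: x=2.0000 theta=0.4000
After 1 (propagate distance d=6): x=4.4000 theta=0.4000
After 2 (thin lens f=21): x=4.4000 theta=4/21 (≈0.1905)
After 3 (propagate distance d=19): x=842/105 (≈8.0190) theta=4/21 (≈0.1905)
Rounded to 4 decimal places: x = 8.0190, theta = 0.1905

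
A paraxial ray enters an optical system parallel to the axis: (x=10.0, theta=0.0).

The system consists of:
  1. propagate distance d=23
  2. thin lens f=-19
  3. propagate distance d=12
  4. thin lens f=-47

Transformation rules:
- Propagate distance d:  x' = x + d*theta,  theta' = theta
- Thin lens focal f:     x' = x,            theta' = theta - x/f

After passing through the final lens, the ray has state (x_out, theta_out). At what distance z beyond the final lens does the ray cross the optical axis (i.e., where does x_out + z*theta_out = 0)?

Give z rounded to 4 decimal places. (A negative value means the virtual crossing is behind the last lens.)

Answer: -18.6795

Derivation:
Initial: x=10.0000 theta=0.0000
After 1 (propagate distance d=23): x=10.0000 theta=0.0000
After 2 (thin lens f=-19): x=10.0000 theta=10/19 (≈0.5263)
After 3 (propagate distance d=12): x=310/19 (≈16.3158) theta=10/19 (≈0.5263)
After 4 (thin lens f=-47): x=310/19 (≈16.3158) theta=780/893 (≈0.8735)
z_focus = -x_out/theta_out = -(310/19)/(780/893) = -1457/78 ≈ -18.6795
Rounded to 4 decimal places: z = -18.6795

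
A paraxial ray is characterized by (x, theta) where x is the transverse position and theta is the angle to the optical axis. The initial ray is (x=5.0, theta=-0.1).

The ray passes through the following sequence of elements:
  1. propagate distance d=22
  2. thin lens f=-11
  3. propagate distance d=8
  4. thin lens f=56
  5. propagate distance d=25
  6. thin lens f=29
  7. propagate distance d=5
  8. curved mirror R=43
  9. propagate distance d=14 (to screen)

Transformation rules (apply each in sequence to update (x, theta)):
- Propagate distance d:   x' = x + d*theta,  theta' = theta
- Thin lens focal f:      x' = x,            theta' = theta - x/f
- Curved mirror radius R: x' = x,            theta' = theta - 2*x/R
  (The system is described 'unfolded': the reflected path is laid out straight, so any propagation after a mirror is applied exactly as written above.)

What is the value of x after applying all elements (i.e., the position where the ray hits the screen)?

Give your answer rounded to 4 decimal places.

Answer: 0.1150

Derivation:
Initial: x=5.0000 theta=-0.1000
After 1 (propagate distance d=22): x=2.8000 theta=-0.1000
After 2 (thin lens f=-11): x=2.8000 theta=17/110 (≈0.1545)
After 3 (propagate distance d=8): x=222/55 (≈4.0364) theta=17/110 (≈0.1545)
After 4 (thin lens f=56): x=222/55 (≈4.0364) theta=127/1540 (≈0.0825)
After 5 (propagate distance d=25): x=9391/1540 (≈6.0981) theta=127/1540 (≈0.0825)
After 6 (thin lens f=29): x=9391/1540 (≈6.0981) theta=-1427/11165 (≈-0.1278)
After 7 (propagate distance d=5): x=243799/44660 (≈5.4590) theta=-1427/11165 (≈-0.1278)
After 8 (curved mirror R=43): x=243799/44660 (≈5.4590) theta=-366521/960190 (≈-0.3817)
After 9 (propagate distance d=14 (to screen)): x=220769/1920380 (≈0.1150) theta=-366521/960190 (≈-0.3817)
Rounded to 4 decimal places: x = 0.1150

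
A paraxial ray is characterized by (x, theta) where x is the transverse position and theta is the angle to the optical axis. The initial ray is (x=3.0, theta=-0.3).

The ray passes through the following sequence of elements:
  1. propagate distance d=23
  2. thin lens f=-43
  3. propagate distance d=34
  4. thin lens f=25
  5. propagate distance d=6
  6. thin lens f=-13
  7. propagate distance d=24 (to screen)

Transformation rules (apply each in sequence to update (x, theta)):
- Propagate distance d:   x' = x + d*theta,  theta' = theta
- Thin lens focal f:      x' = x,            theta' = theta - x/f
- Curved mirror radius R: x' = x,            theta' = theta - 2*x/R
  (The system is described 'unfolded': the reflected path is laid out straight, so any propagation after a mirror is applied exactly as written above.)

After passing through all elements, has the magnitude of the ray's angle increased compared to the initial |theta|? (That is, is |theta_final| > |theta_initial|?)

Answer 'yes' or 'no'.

Answer: yes

Derivation:
Initial: x=3.0000 theta=-0.3000
After 1 (propagate distance d=23): x=-3.9000 theta=-0.3000
After 2 (thin lens f=-43): x=-3.9000 theta=-84/215 (≈-0.3907)
After 3 (propagate distance d=34): x=-7389/430 (≈-17.1837) theta=-84/215 (≈-0.3907)
After 4 (thin lens f=25): x=-7389/430 (≈-17.1837) theta=3189/10750 (≈0.2967)
After 5 (propagate distance d=6): x=-165591/10750 (≈-15.4038) theta=3189/10750 (≈0.2967)
After 6 (thin lens f=-13): x=-165591/10750 (≈-15.4038) theta=-62067/69875 (≈-0.8883)
After 7 (propagate distance d=24 (to screen)): x=-5131899/139750 (≈-36.7220) theta=-62067/69875 (≈-0.8883)
|theta_initial|=0.3000 |theta_final|=62067/69875 (≈0.8883) -> increased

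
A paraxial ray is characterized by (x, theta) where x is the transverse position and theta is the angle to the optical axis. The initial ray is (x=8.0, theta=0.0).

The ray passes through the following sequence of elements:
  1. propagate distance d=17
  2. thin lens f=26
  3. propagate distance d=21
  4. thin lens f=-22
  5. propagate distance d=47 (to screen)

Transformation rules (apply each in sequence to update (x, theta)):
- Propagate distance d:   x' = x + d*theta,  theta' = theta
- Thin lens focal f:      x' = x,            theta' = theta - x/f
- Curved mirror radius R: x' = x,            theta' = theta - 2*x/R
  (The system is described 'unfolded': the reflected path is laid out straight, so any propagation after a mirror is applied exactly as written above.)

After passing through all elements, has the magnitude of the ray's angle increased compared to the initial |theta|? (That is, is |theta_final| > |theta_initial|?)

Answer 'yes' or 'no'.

Answer: yes

Derivation:
Initial: x=8.0000 theta=0.0000
After 1 (propagate distance d=17): x=8.0000 theta=0.0000
After 2 (thin lens f=26): x=8.0000 theta=-4/13 (≈-0.3077)
After 3 (propagate distance d=21): x=20/13 (≈1.5385) theta=-4/13 (≈-0.3077)
After 4 (thin lens f=-22): x=20/13 (≈1.5385) theta=-34/143 (≈-0.2378)
After 5 (propagate distance d=47 (to screen)): x=-106/11 (≈-9.6364) theta=-34/143 (≈-0.2378)
|theta_initial|=0.0000 |theta_final|=34/143 (≈0.2378) -> increased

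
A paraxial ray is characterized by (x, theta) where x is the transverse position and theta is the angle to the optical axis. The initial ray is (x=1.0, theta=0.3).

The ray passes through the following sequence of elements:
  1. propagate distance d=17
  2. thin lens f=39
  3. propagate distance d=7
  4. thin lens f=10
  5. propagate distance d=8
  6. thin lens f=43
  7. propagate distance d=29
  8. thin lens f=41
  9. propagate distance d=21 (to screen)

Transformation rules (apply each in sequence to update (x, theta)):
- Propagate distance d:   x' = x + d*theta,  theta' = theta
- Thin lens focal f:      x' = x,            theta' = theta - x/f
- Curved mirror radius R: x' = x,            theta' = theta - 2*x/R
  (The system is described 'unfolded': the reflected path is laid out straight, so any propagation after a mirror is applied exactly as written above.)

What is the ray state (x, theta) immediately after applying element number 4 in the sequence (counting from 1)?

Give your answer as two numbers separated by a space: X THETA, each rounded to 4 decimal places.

Answer: 7.1051 -0.5669

Derivation:
Initial: x=1.0000 theta=0.3000
After 1 (propagate distance d=17): x=6.1000 theta=0.3000
After 2 (thin lens f=39): x=6.1000 theta=28/195 (≈0.1436)
After 3 (propagate distance d=7): x=2771/390 (≈7.1051) theta=28/195 (≈0.1436)
After 4 (thin lens f=10): x=2771/390 (≈7.1051) theta=-737/1300 (≈-0.5669)
Rounded to 4 decimal places: x = 7.1051, theta = -0.5669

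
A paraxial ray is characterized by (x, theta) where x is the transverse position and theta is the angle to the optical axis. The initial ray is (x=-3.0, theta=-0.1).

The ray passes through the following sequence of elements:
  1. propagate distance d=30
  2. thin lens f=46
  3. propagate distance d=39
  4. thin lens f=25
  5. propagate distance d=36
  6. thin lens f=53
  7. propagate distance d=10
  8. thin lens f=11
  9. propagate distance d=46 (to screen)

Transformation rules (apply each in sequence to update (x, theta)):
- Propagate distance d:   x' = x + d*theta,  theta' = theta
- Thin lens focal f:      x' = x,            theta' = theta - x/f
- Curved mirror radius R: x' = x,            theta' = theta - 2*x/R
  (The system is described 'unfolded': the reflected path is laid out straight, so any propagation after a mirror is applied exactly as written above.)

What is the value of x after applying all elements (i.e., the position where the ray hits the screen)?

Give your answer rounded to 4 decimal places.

Initial: x=-3.0000 theta=-0.1000
After 1 (propagate distance d=30): x=-6.0000 theta=-0.1000
After 2 (thin lens f=46): x=-6.0000 theta=7/230 (≈0.0304)
After 3 (propagate distance d=39): x=-1107/230 (≈-4.8130) theta=7/230 (≈0.0304)
After 4 (thin lens f=25): x=-1107/230 (≈-4.8130) theta=641/2875 (≈0.2230)
After 5 (propagate distance d=36): x=18477/5750 (≈3.2134) theta=641/2875 (≈0.2230)
After 6 (thin lens f=53): x=18477/5750 (≈3.2134) theta=49469/304750 (≈0.1623)
After 7 (propagate distance d=10): x=1473971/304750 (≈4.8367) theta=49469/304750 (≈0.1623)
After 8 (thin lens f=11): x=1473971/304750 (≈4.8367) theta=-464906/1676125 (≈-0.2774)
After 9 (propagate distance d=46 (to screen)): x=-26557671/3352250 (≈-7.9223) theta=-464906/1676125 (≈-0.2774)
Rounded to 4 decimal places: x = -7.9223

Answer: -7.9223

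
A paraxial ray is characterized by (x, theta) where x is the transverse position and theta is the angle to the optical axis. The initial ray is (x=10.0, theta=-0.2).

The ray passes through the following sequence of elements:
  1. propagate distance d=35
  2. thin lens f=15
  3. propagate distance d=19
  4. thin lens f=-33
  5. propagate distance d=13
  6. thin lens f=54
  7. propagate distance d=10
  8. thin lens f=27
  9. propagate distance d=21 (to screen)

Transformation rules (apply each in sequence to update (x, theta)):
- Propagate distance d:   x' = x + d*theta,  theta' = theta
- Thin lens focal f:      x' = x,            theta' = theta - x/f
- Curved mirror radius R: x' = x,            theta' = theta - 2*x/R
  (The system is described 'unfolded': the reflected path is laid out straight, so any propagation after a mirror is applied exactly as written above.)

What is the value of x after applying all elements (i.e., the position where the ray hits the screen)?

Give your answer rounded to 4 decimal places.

Initial: x=10.0000 theta=-0.2000
After 1 (propagate distance d=35): x=3.0000 theta=-0.2000
After 2 (thin lens f=15): x=3.0000 theta=-0.4000
After 3 (propagate distance d=19): x=-4.6000 theta=-0.4000
After 4 (thin lens f=-33): x=-4.6000 theta=-89/165 (≈-0.5394)
After 5 (propagate distance d=13): x=-1916/165 (≈-11.6121) theta=-89/165 (≈-0.5394)
After 6 (thin lens f=54): x=-1916/165 (≈-11.6121) theta=-289/891 (≈-0.3244)
After 7 (propagate distance d=10): x=-66182/4455 (≈-14.8557) theta=-289/891 (≈-0.3244)
After 8 (thin lens f=27): x=-66182/4455 (≈-14.8557) theta=27167/120285 (≈0.2259)
After 9 (propagate distance d=21 (to screen)): x=-405469/40095 (≈-10.1127) theta=27167/120285 (≈0.2259)
Rounded to 4 decimal places: x = -10.1127

Answer: -10.1127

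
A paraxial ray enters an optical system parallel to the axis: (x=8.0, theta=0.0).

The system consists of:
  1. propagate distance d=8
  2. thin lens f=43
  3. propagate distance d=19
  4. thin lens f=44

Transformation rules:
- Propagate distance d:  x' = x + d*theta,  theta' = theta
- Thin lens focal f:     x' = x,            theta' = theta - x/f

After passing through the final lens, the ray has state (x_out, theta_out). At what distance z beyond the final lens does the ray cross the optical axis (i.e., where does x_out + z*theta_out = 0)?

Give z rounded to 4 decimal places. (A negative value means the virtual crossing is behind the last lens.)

Initial: x=8.0000 theta=0.0000
After 1 (propagate distance d=8): x=8.0000 theta=0.0000
After 2 (thin lens f=43): x=8.0000 theta=-8/43 (≈-0.1860)
After 3 (propagate distance d=19): x=192/43 (≈4.4651) theta=-8/43 (≈-0.1860)
After 4 (thin lens f=44): x=192/43 (≈4.4651) theta=-136/473 (≈-0.2875)
z_focus = -x_out/theta_out = -(192/43)/(-136/473) = 264/17 ≈ 15.5294
Rounded to 4 decimal places: z = 15.5294

Answer: 15.5294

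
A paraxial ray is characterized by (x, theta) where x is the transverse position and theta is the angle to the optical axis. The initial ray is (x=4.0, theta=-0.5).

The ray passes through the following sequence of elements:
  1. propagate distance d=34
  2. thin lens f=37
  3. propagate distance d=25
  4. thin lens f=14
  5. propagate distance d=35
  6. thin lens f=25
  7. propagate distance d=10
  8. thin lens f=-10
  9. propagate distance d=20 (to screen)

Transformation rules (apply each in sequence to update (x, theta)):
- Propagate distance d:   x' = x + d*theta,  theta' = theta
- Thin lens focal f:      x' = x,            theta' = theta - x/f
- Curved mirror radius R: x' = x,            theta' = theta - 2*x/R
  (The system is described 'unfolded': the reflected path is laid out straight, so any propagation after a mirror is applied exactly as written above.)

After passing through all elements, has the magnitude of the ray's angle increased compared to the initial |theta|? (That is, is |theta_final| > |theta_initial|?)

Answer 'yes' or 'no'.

Initial: x=4.0000 theta=-0.5000
After 1 (propagate distance d=34): x=-13.0000 theta=-0.5000
After 2 (thin lens f=37): x=-13.0000 theta=-11/74 (≈-0.1486)
After 3 (propagate distance d=25): x=-1237/74 (≈-16.7162) theta=-11/74 (≈-0.1486)
After 4 (thin lens f=14): x=-1237/74 (≈-16.7162) theta=1083/1036 (≈1.0454)
After 5 (propagate distance d=35): x=2941/148 (≈19.8716) theta=1083/1036 (≈1.0454)
After 6 (thin lens f=25): x=2941/148 (≈19.8716) theta=1622/6475 (≈0.2505)
After 7 (propagate distance d=10): x=115911/5180 (≈22.3766) theta=1622/6475 (≈0.2505)
After 8 (thin lens f=-10): x=115911/5180 (≈22.3766) theta=128887/51800 (≈2.4882)
After 9 (propagate distance d=20 (to screen)): x=74737/1036 (≈72.1400) theta=128887/51800 (≈2.4882)
|theta_initial|=0.5000 |theta_final|=128887/51800 (≈2.4882) -> increased

Answer: yes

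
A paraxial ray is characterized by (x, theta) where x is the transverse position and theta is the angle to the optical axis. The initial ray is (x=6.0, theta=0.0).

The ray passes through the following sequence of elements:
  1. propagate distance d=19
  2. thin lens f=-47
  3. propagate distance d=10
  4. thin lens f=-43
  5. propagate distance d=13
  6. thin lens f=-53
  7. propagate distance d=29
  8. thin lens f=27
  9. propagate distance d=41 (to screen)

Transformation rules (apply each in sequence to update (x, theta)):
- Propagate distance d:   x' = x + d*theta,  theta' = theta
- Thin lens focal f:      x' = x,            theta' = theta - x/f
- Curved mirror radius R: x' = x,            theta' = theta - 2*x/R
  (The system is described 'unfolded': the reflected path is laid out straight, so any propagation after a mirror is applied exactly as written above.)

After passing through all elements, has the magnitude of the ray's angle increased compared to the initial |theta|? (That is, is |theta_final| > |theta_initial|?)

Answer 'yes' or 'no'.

Initial: x=6.0000 theta=0.0000
After 1 (propagate distance d=19): x=6.0000 theta=0.0000
After 2 (thin lens f=-47): x=6.0000 theta=6/47 (≈0.1277)
After 3 (propagate distance d=10): x=342/47 (≈7.2766) theta=6/47 (≈0.1277)
After 4 (thin lens f=-43): x=342/47 (≈7.2766) theta=600/2021 (≈0.2969)
After 5 (propagate distance d=13): x=22506/2021 (≈11.1361) theta=600/2021 (≈0.2969)
After 6 (thin lens f=-53): x=22506/2021 (≈11.1361) theta=54306/107113 (≈0.5070)
After 7 (propagate distance d=29): x=2767692/107113 (≈25.8390) theta=54306/107113 (≈0.5070)
After 8 (thin lens f=27): x=2767692/107113 (≈25.8390) theta=-9230/20511 (≈-0.4500)
After 9 (propagate distance d=41 (to screen)): x=7123018/964017 (≈7.3889) theta=-9230/20511 (≈-0.4500)
|theta_initial|=0.0000 |theta_final|=9230/20511 (≈0.4500) -> increased

Answer: yes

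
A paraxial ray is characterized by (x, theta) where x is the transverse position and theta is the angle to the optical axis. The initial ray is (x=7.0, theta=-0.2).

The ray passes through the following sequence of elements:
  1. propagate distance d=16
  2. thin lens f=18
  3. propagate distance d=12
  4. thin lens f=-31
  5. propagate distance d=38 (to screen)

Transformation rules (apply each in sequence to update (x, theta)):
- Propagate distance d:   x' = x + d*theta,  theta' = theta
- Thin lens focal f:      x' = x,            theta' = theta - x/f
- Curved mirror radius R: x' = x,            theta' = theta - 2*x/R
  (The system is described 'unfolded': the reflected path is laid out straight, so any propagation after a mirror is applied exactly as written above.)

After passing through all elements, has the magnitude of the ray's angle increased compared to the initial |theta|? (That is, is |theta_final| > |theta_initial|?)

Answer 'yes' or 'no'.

Answer: yes

Derivation:
Initial: x=7.0000 theta=-0.2000
After 1 (propagate distance d=16): x=3.8000 theta=-0.2000
After 2 (thin lens f=18): x=3.8000 theta=-37/90 (≈-0.4111)
After 3 (propagate distance d=12): x=-17/15 (≈-1.1333) theta=-37/90 (≈-0.4111)
After 4 (thin lens f=-31): x=-17/15 (≈-1.1333) theta=-1249/2790 (≈-0.4477)
After 5 (propagate distance d=38 (to screen)): x=-25312/1395 (≈-18.1448) theta=-1249/2790 (≈-0.4477)
|theta_initial|=0.2000 |theta_final|=1249/2790 (≈0.4477) -> increased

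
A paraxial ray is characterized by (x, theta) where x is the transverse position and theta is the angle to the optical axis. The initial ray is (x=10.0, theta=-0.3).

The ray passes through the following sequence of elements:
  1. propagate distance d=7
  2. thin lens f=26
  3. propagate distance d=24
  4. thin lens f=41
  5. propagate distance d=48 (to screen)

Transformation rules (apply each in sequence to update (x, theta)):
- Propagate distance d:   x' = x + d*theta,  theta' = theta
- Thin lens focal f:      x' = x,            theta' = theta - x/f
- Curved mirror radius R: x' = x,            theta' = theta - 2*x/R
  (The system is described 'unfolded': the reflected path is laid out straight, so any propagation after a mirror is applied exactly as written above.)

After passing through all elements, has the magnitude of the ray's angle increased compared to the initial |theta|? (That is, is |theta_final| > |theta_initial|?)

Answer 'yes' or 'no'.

Answer: yes

Derivation:
Initial: x=10.0000 theta=-0.3000
After 1 (propagate distance d=7): x=7.9000 theta=-0.3000
After 2 (thin lens f=26): x=7.9000 theta=-157/260 (≈-0.6038)
After 3 (propagate distance d=24): x=-857/130 (≈-6.5923) theta=-157/260 (≈-0.6038)
After 4 (thin lens f=41): x=-857/130 (≈-6.5923) theta=-4723/10660 (≈-0.4431)
After 5 (propagate distance d=48 (to screen)): x=-148489/5330 (≈-27.8591) theta=-4723/10660 (≈-0.4431)
|theta_initial|=0.3000 |theta_final|=4723/10660 (≈0.4431) -> increased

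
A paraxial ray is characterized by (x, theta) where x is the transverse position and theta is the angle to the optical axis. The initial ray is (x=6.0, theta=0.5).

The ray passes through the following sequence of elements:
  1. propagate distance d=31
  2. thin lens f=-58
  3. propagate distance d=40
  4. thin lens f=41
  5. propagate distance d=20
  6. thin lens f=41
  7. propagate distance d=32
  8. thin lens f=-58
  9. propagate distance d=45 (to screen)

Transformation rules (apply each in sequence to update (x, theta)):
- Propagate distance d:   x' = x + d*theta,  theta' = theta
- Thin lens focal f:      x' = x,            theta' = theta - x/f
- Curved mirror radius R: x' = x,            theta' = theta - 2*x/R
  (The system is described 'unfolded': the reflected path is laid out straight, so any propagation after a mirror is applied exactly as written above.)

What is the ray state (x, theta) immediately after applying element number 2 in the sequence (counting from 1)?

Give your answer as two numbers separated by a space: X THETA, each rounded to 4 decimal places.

Answer: 21.5000 0.8707

Derivation:
Initial: x=6.0000 theta=0.5000
After 1 (propagate distance d=31): x=21.5000 theta=0.5000
After 2 (thin lens f=-58): x=21.5000 theta=101/116 (≈0.8707)
Rounded to 4 decimal places: x = 21.5000, theta = 0.8707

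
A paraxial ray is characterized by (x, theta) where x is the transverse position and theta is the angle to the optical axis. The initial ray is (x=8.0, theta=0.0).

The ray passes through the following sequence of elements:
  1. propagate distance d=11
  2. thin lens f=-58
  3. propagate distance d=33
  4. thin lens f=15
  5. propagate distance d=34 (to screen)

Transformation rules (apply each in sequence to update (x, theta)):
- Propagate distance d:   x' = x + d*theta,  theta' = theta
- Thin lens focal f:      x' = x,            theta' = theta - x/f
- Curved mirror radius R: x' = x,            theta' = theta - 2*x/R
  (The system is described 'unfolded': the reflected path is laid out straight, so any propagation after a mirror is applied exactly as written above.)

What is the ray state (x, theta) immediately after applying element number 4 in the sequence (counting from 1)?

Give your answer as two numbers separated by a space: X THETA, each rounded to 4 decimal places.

Answer: 12.5517 -0.6989

Derivation:
Initial: x=8.0000 theta=0.0000
After 1 (propagate distance d=11): x=8.0000 theta=0.0000
After 2 (thin lens f=-58): x=8.0000 theta=4/29 (≈0.1379)
After 3 (propagate distance d=33): x=364/29 (≈12.5517) theta=4/29 (≈0.1379)
After 4 (thin lens f=15): x=364/29 (≈12.5517) theta=-304/435 (≈-0.6989)
Rounded to 4 decimal places: x = 12.5517, theta = -0.6989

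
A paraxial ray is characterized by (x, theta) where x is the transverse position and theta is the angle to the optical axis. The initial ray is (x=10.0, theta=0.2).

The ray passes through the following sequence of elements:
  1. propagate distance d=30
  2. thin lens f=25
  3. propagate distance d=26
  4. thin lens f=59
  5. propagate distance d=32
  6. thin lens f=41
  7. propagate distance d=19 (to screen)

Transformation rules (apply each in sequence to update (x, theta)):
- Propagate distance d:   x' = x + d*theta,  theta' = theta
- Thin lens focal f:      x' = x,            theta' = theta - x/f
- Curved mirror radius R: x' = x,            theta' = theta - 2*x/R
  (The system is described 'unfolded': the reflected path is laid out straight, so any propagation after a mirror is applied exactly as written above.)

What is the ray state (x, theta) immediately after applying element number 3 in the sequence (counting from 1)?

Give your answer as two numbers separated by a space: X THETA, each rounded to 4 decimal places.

Answer: 4.5600 -0.4400

Derivation:
Initial: x=10.0000 theta=0.2000
After 1 (propagate distance d=30): x=16.0000 theta=0.2000
After 2 (thin lens f=25): x=16.0000 theta=-0.4400
After 3 (propagate distance d=26): x=4.5600 theta=-0.4400
Rounded to 4 decimal places: x = 4.5600, theta = -0.4400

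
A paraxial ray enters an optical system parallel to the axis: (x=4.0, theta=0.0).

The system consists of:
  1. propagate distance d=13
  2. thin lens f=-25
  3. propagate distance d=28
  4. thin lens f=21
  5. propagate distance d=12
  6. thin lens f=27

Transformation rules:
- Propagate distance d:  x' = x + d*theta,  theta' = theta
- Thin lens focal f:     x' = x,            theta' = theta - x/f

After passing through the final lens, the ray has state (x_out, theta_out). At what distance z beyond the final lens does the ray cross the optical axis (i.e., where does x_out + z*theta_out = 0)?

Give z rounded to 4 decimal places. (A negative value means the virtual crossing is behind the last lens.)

Answer: 12.3559

Derivation:
Initial: x=4.0000 theta=0.0000
After 1 (propagate distance d=13): x=4.0000 theta=0.0000
After 2 (thin lens f=-25): x=4.0000 theta=0.1600
After 3 (propagate distance d=28): x=8.4800 theta=0.1600
After 4 (thin lens f=21): x=8.4800 theta=-128/525 (≈-0.2438)
After 5 (propagate distance d=12): x=972/175 (≈5.5543) theta=-128/525 (≈-0.2438)
After 6 (thin lens f=27): x=972/175 (≈5.5543) theta=-236/525 (≈-0.4495)
z_focus = -x_out/theta_out = -(972/175)/(-236/525) = 729/59 ≈ 12.3559
Rounded to 4 decimal places: z = 12.3559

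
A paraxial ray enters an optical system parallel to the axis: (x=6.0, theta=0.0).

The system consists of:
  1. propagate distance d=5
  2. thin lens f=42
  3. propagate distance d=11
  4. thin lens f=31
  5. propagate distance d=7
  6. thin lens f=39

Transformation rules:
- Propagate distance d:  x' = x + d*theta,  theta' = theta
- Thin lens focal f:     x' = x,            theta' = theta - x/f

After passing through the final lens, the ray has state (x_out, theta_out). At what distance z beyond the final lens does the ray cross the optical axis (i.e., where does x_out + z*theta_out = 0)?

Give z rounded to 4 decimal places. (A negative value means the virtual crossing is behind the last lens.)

Answer: 6.9789

Derivation:
Initial: x=6.0000 theta=0.0000
After 1 (propagate distance d=5): x=6.0000 theta=0.0000
After 2 (thin lens f=42): x=6.0000 theta=-1/7 (≈-0.1429)
After 3 (propagate distance d=11): x=31/7 (≈4.4286) theta=-1/7 (≈-0.1429)
After 4 (thin lens f=31): x=31/7 (≈4.4286) theta=-2/7 (≈-0.2857)
After 5 (propagate distance d=7): x=17/7 (≈2.4286) theta=-2/7 (≈-0.2857)
After 6 (thin lens f=39): x=17/7 (≈2.4286) theta=-95/273 (≈-0.3480)
z_focus = -x_out/theta_out = -(17/7)/(-95/273) = 663/95 ≈ 6.9789
Rounded to 4 decimal places: z = 6.9789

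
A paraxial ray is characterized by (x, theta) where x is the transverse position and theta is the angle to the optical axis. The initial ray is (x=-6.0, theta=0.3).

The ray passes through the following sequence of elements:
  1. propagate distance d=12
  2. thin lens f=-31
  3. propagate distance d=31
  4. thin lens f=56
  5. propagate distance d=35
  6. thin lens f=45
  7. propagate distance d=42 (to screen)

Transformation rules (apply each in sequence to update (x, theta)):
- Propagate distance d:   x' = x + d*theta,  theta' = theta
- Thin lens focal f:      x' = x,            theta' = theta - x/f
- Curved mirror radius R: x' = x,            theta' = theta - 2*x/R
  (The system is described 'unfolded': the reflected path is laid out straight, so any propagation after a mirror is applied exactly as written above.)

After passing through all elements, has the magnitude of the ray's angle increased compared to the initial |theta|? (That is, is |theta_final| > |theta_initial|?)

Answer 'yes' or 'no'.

Answer: no

Derivation:
Initial: x=-6.0000 theta=0.3000
After 1 (propagate distance d=12): x=-2.4000 theta=0.3000
After 2 (thin lens f=-31): x=-2.4000 theta=69/310 (≈0.2226)
After 3 (propagate distance d=31): x=4.5000 theta=69/310 (≈0.2226)
After 4 (thin lens f=56): x=4.5000 theta=2469/17360 (≈0.1422)
After 5 (propagate distance d=35): x=4701/496 (≈9.4778) theta=2469/17360 (≈0.1422)
After 6 (thin lens f=45): x=4701/496 (≈9.4778) theta=-1781/26040 (≈-0.0684)
After 7 (propagate distance d=42 (to screen)): x=16381/2480 (≈6.6052) theta=-1781/26040 (≈-0.0684)
|theta_initial|=0.3000 |theta_final|=1781/26040 (≈0.0684) -> not increased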